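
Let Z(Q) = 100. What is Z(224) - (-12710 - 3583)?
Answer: 16393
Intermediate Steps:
Z(224) - (-12710 - 3583) = 100 - (-12710 - 3583) = 100 - 1*(-16293) = 100 + 16293 = 16393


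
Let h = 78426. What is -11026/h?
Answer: -5513/39213 ≈ -0.14059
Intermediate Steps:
-11026/h = -11026/78426 = -11026*1/78426 = -5513/39213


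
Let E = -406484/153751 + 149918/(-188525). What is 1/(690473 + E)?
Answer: 2229685175/1539529743957889 ≈ 1.4483e-6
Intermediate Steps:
E = -7667879886/2229685175 (E = -406484*1/153751 + 149918*(-1/188525) = -31268/11827 - 149918/188525 = -7667879886/2229685175 ≈ -3.4390)
1/(690473 + E) = 1/(690473 - 7667879886/2229685175) = 1/(1539529743957889/2229685175) = 2229685175/1539529743957889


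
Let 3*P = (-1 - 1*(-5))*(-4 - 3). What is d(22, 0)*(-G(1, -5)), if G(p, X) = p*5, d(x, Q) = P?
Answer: 140/3 ≈ 46.667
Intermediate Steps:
P = -28/3 (P = ((-1 - 1*(-5))*(-4 - 3))/3 = ((-1 + 5)*(-7))/3 = (4*(-7))/3 = (⅓)*(-28) = -28/3 ≈ -9.3333)
d(x, Q) = -28/3
G(p, X) = 5*p
d(22, 0)*(-G(1, -5)) = -(-28)*5*1/3 = -(-28)*5/3 = -28/3*(-5) = 140/3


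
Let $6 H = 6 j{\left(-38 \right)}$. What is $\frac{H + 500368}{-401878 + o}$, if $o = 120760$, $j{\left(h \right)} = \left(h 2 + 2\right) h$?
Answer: $- \frac{251590}{140559} \approx -1.7899$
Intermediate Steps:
$j{\left(h \right)} = h \left(2 + 2 h\right)$ ($j{\left(h \right)} = \left(2 h + 2\right) h = \left(2 + 2 h\right) h = h \left(2 + 2 h\right)$)
$H = 2812$ ($H = \frac{6 \cdot 2 \left(-38\right) \left(1 - 38\right)}{6} = \frac{6 \cdot 2 \left(-38\right) \left(-37\right)}{6} = \frac{6 \cdot 2812}{6} = \frac{1}{6} \cdot 16872 = 2812$)
$\frac{H + 500368}{-401878 + o} = \frac{2812 + 500368}{-401878 + 120760} = \frac{503180}{-281118} = 503180 \left(- \frac{1}{281118}\right) = - \frac{251590}{140559}$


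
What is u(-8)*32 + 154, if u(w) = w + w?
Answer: -358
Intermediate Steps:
u(w) = 2*w
u(-8)*32 + 154 = (2*(-8))*32 + 154 = -16*32 + 154 = -512 + 154 = -358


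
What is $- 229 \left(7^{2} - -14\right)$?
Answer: $-14427$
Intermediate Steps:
$- 229 \left(7^{2} - -14\right) = - 229 \left(49 + 14\right) = \left(-229\right) 63 = -14427$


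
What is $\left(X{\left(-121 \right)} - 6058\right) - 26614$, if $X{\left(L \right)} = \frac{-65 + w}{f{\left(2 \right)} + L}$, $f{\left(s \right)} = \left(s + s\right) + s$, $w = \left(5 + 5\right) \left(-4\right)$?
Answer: $- \frac{751435}{23} \approx -32671.0$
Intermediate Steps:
$w = -40$ ($w = 10 \left(-4\right) = -40$)
$f{\left(s \right)} = 3 s$ ($f{\left(s \right)} = 2 s + s = 3 s$)
$X{\left(L \right)} = - \frac{105}{6 + L}$ ($X{\left(L \right)} = \frac{-65 - 40}{3 \cdot 2 + L} = - \frac{105}{6 + L}$)
$\left(X{\left(-121 \right)} - 6058\right) - 26614 = \left(- \frac{105}{6 - 121} - 6058\right) - 26614 = \left(- \frac{105}{-115} - 6058\right) - 26614 = \left(\left(-105\right) \left(- \frac{1}{115}\right) - 6058\right) - 26614 = \left(\frac{21}{23} - 6058\right) - 26614 = - \frac{139313}{23} - 26614 = - \frac{751435}{23}$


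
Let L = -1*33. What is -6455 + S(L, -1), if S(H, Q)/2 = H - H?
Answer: -6455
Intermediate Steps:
L = -33
S(H, Q) = 0 (S(H, Q) = 2*(H - H) = 2*0 = 0)
-6455 + S(L, -1) = -6455 + 0 = -6455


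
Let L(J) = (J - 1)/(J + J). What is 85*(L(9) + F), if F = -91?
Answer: -69275/9 ≈ -7697.2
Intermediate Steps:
L(J) = (-1 + J)/(2*J) (L(J) = (-1 + J)/((2*J)) = (-1 + J)*(1/(2*J)) = (-1 + J)/(2*J))
85*(L(9) + F) = 85*((1/2)*(-1 + 9)/9 - 91) = 85*((1/2)*(1/9)*8 - 91) = 85*(4/9 - 91) = 85*(-815/9) = -69275/9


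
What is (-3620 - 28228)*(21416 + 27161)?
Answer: -1547080296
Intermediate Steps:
(-3620 - 28228)*(21416 + 27161) = -31848*48577 = -1547080296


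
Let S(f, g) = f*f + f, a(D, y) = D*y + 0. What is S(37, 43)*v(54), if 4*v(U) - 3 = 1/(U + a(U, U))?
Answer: 6264433/5940 ≈ 1054.6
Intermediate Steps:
a(D, y) = D*y
v(U) = ¾ + 1/(4*(U + U²)) (v(U) = ¾ + 1/(4*(U + U*U)) = ¾ + 1/(4*(U + U²)))
S(f, g) = f + f² (S(f, g) = f² + f = f + f²)
S(37, 43)*v(54) = (37*(1 + 37))*((¼)*(1 + 3*54 + 3*54²)/(54*(1 + 54))) = (37*38)*((¼)*(1/54)*(1 + 162 + 3*2916)/55) = 1406*((¼)*(1/54)*(1/55)*(1 + 162 + 8748)) = 1406*((¼)*(1/54)*(1/55)*8911) = 1406*(8911/11880) = 6264433/5940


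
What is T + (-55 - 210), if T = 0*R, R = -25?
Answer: -265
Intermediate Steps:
T = 0 (T = 0*(-25) = 0)
T + (-55 - 210) = 0 + (-55 - 210) = 0 - 265 = -265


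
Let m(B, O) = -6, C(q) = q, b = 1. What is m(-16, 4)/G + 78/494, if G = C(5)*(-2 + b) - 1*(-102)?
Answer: 177/1843 ≈ 0.096039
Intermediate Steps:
G = 97 (G = 5*(-2 + 1) - 1*(-102) = 5*(-1) + 102 = -5 + 102 = 97)
m(-16, 4)/G + 78/494 = -6/97 + 78/494 = -6*1/97 + 78*(1/494) = -6/97 + 3/19 = 177/1843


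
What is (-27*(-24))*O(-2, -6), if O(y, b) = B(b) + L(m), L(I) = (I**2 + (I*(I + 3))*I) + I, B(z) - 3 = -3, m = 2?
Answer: 16848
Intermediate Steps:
B(z) = 0 (B(z) = 3 - 3 = 0)
L(I) = I + I**2 + I**2*(3 + I) (L(I) = (I**2 + (I*(3 + I))*I) + I = (I**2 + I**2*(3 + I)) + I = I + I**2 + I**2*(3 + I))
O(y, b) = 26 (O(y, b) = 0 + 2*(1 + 2**2 + 4*2) = 0 + 2*(1 + 4 + 8) = 0 + 2*13 = 0 + 26 = 26)
(-27*(-24))*O(-2, -6) = -27*(-24)*26 = 648*26 = 16848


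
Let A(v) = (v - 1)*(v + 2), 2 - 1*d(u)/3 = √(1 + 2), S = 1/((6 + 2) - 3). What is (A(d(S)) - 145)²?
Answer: 10647 + 6084*√3 ≈ 21185.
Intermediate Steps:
S = ⅕ (S = 1/(8 - 3) = 1/5 = ⅕ ≈ 0.20000)
d(u) = 6 - 3*√3 (d(u) = 6 - 3*√(1 + 2) = 6 - 3*√3)
A(v) = (-1 + v)*(2 + v)
(A(d(S)) - 145)² = ((-2 + (6 - 3*√3) + (6 - 3*√3)²) - 145)² = ((4 + (6 - 3*√3)² - 3*√3) - 145)² = (-141 + (6 - 3*√3)² - 3*√3)²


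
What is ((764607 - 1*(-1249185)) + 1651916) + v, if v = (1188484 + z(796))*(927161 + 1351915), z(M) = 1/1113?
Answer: 1004908789588224/371 ≈ 2.7086e+12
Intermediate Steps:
z(M) = 1/1113
v = 1004907429610556/371 (v = (1188484 + 1/1113)*(927161 + 1351915) = (1322782693/1113)*2279076 = 1004907429610556/371 ≈ 2.7086e+12)
((764607 - 1*(-1249185)) + 1651916) + v = ((764607 - 1*(-1249185)) + 1651916) + 1004907429610556/371 = ((764607 + 1249185) + 1651916) + 1004907429610556/371 = (2013792 + 1651916) + 1004907429610556/371 = 3665708 + 1004907429610556/371 = 1004908789588224/371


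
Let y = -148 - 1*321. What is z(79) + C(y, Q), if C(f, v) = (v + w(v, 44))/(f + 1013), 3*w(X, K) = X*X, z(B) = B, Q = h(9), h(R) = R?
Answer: 10753/136 ≈ 79.066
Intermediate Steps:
Q = 9
w(X, K) = X**2/3 (w(X, K) = (X*X)/3 = X**2/3)
y = -469 (y = -148 - 321 = -469)
C(f, v) = (v + v**2/3)/(1013 + f) (C(f, v) = (v + v**2/3)/(f + 1013) = (v + v**2/3)/(1013 + f))
z(79) + C(y, Q) = 79 + (1/3)*9*(3 + 9)/(1013 - 469) = 79 + (1/3)*9*12/544 = 79 + (1/3)*9*(1/544)*12 = 79 + 9/136 = 10753/136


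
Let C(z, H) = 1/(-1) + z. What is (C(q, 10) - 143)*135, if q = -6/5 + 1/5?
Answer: -19575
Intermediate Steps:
q = -1 (q = -6*⅕ + 1*(⅕) = -6/5 + ⅕ = -1)
C(z, H) = -1 + z (C(z, H) = 1*(-1) + z = -1 + z)
(C(q, 10) - 143)*135 = ((-1 - 1) - 143)*135 = (-2 - 143)*135 = -145*135 = -19575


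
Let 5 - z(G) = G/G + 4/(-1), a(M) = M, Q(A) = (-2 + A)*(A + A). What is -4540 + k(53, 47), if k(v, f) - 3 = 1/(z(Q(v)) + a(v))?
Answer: -276756/61 ≈ -4537.0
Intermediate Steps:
Q(A) = 2*A*(-2 + A) (Q(A) = (-2 + A)*(2*A) = 2*A*(-2 + A))
z(G) = 8 (z(G) = 5 - (G/G + 4/(-1)) = 5 - (1 + 4*(-1)) = 5 - (1 - 4) = 5 - 1*(-3) = 5 + 3 = 8)
k(v, f) = 3 + 1/(8 + v)
-4540 + k(53, 47) = -4540 + (25 + 3*53)/(8 + 53) = -4540 + (25 + 159)/61 = -4540 + (1/61)*184 = -4540 + 184/61 = -276756/61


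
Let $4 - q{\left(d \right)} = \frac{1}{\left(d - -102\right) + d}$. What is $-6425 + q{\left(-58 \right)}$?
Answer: $- \frac{89893}{14} \approx -6420.9$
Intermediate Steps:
$q{\left(d \right)} = 4 - \frac{1}{102 + 2 d}$ ($q{\left(d \right)} = 4 - \frac{1}{\left(d - -102\right) + d} = 4 - \frac{1}{\left(d + 102\right) + d} = 4 - \frac{1}{\left(102 + d\right) + d} = 4 - \frac{1}{102 + 2 d}$)
$-6425 + q{\left(-58 \right)} = -6425 + \frac{407 + 8 \left(-58\right)}{2 \left(51 - 58\right)} = -6425 + \frac{407 - 464}{2 \left(-7\right)} = -6425 + \frac{1}{2} \left(- \frac{1}{7}\right) \left(-57\right) = -6425 + \frac{57}{14} = - \frac{89893}{14}$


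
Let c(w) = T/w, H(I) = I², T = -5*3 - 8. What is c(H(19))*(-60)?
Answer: 1380/361 ≈ 3.8227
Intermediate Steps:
T = -23 (T = -15 - 8 = -23)
c(w) = -23/w
c(H(19))*(-60) = -23/(19²)*(-60) = -23/361*(-60) = 1380/361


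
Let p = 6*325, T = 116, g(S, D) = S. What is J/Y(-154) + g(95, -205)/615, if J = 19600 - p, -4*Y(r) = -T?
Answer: 2171501/3567 ≈ 608.78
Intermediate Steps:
p = 1950
Y(r) = 29 (Y(r) = -(-1)*116/4 = -¼*(-116) = 29)
J = 17650 (J = 19600 - 1*1950 = 19600 - 1950 = 17650)
J/Y(-154) + g(95, -205)/615 = 17650/29 + 95/615 = 17650*(1/29) + 95*(1/615) = 17650/29 + 19/123 = 2171501/3567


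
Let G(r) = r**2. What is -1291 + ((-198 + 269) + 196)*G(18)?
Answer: 85217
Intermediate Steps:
-1291 + ((-198 + 269) + 196)*G(18) = -1291 + ((-198 + 269) + 196)*18**2 = -1291 + (71 + 196)*324 = -1291 + 267*324 = -1291 + 86508 = 85217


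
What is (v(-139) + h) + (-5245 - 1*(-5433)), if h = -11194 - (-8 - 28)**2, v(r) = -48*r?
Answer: -5630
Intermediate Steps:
h = -12490 (h = -11194 - 1*(-36)**2 = -11194 - 1*1296 = -11194 - 1296 = -12490)
(v(-139) + h) + (-5245 - 1*(-5433)) = (-48*(-139) - 12490) + (-5245 - 1*(-5433)) = (6672 - 12490) + (-5245 + 5433) = -5818 + 188 = -5630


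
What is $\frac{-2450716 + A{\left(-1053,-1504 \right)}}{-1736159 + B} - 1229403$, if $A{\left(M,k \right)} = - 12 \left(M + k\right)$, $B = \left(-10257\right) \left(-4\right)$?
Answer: $- \frac{2083996716761}{1695131} \approx -1.2294 \cdot 10^{6}$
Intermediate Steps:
$B = 41028$
$A{\left(M,k \right)} = - 12 M - 12 k$
$\frac{-2450716 + A{\left(-1053,-1504 \right)}}{-1736159 + B} - 1229403 = \frac{-2450716 - -30684}{-1736159 + 41028} - 1229403 = \frac{-2450716 + \left(12636 + 18048\right)}{-1695131} - 1229403 = \left(-2450716 + 30684\right) \left(- \frac{1}{1695131}\right) - 1229403 = \left(-2420032\right) \left(- \frac{1}{1695131}\right) - 1229403 = \frac{2420032}{1695131} - 1229403 = - \frac{2083996716761}{1695131}$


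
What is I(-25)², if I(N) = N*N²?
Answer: 244140625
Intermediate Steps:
I(N) = N³
I(-25)² = ((-25)³)² = (-15625)² = 244140625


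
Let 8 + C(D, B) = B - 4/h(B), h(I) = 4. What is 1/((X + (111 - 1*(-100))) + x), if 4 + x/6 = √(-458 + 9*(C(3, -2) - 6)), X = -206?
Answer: -19/22357 - 6*I*√611/22357 ≈ -0.00084985 - 0.0066337*I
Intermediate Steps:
C(D, B) = -9 + B (C(D, B) = -8 + (B - 4/4) = -8 + (B - 4*¼) = -8 + (B - 1) = -8 + (-1 + B) = -9 + B)
x = -24 + 6*I*√611 (x = -24 + 6*√(-458 + 9*((-9 - 2) - 6)) = -24 + 6*√(-458 + 9*(-11 - 6)) = -24 + 6*√(-458 + 9*(-17)) = -24 + 6*√(-458 - 153) = -24 + 6*√(-611) = -24 + 6*(I*√611) = -24 + 6*I*√611 ≈ -24.0 + 148.31*I)
1/((X + (111 - 1*(-100))) + x) = 1/((-206 + (111 - 1*(-100))) + (-24 + 6*I*√611)) = 1/((-206 + (111 + 100)) + (-24 + 6*I*√611)) = 1/((-206 + 211) + (-24 + 6*I*√611)) = 1/(5 + (-24 + 6*I*√611)) = 1/(-19 + 6*I*√611)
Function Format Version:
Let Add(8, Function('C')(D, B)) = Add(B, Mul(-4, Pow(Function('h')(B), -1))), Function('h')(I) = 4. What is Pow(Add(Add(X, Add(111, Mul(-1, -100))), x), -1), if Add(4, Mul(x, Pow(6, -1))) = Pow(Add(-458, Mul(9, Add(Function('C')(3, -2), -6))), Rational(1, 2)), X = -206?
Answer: Add(Rational(-19, 22357), Mul(Rational(-6, 22357), I, Pow(611, Rational(1, 2)))) ≈ Add(-0.00084985, Mul(-0.0066337, I))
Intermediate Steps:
Function('C')(D, B) = Add(-9, B) (Function('C')(D, B) = Add(-8, Add(B, Mul(-4, Pow(4, -1)))) = Add(-8, Add(B, Mul(-4, Rational(1, 4)))) = Add(-8, Add(B, -1)) = Add(-8, Add(-1, B)) = Add(-9, B))
x = Add(-24, Mul(6, I, Pow(611, Rational(1, 2)))) (x = Add(-24, Mul(6, Pow(Add(-458, Mul(9, Add(Add(-9, -2), -6))), Rational(1, 2)))) = Add(-24, Mul(6, Pow(Add(-458, Mul(9, Add(-11, -6))), Rational(1, 2)))) = Add(-24, Mul(6, Pow(Add(-458, Mul(9, -17)), Rational(1, 2)))) = Add(-24, Mul(6, Pow(Add(-458, -153), Rational(1, 2)))) = Add(-24, Mul(6, Pow(-611, Rational(1, 2)))) = Add(-24, Mul(6, Mul(I, Pow(611, Rational(1, 2))))) = Add(-24, Mul(6, I, Pow(611, Rational(1, 2)))) ≈ Add(-24.000, Mul(148.31, I)))
Pow(Add(Add(X, Add(111, Mul(-1, -100))), x), -1) = Pow(Add(Add(-206, Add(111, Mul(-1, -100))), Add(-24, Mul(6, I, Pow(611, Rational(1, 2))))), -1) = Pow(Add(Add(-206, Add(111, 100)), Add(-24, Mul(6, I, Pow(611, Rational(1, 2))))), -1) = Pow(Add(Add(-206, 211), Add(-24, Mul(6, I, Pow(611, Rational(1, 2))))), -1) = Pow(Add(5, Add(-24, Mul(6, I, Pow(611, Rational(1, 2))))), -1) = Pow(Add(-19, Mul(6, I, Pow(611, Rational(1, 2)))), -1)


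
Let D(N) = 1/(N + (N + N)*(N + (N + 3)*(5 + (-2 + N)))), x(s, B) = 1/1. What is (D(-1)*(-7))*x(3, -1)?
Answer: 1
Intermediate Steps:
x(s, B) = 1
D(N) = 1/(N + 2*N*(N + (3 + N)**2)) (D(N) = 1/(N + (2*N)*(N + (3 + N)*(3 + N))) = 1/(N + (2*N)*(N + (3 + N)**2)) = 1/(N + 2*N*(N + (3 + N)**2)))
(D(-1)*(-7))*x(3, -1) = ((1/((-1)*(19 + 2*(-1)**2 + 14*(-1))))*(-7))*1 = (-1/(19 + 2*1 - 14)*(-7))*1 = (-1/(19 + 2 - 14)*(-7))*1 = (-1/7*(-7))*1 = (-1*1/7*(-7))*1 = -1/7*(-7)*1 = 1*1 = 1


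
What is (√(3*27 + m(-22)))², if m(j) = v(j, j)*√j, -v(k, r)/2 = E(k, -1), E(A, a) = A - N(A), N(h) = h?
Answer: 81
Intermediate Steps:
E(A, a) = 0 (E(A, a) = A - A = 0)
v(k, r) = 0 (v(k, r) = -2*0 = 0)
m(j) = 0 (m(j) = 0*√j = 0)
(√(3*27 + m(-22)))² = (√(3*27 + 0))² = (√(81 + 0))² = (√81)² = 9² = 81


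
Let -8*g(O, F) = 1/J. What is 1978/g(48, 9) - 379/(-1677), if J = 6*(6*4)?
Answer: -3821305733/1677 ≈ -2.2787e+6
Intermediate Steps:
J = 144 (J = 6*24 = 144)
g(O, F) = -1/1152 (g(O, F) = -⅛/144 = -⅛*1/144 = -1/1152)
1978/g(48, 9) - 379/(-1677) = 1978/(-1/1152) - 379/(-1677) = 1978*(-1152) - 379*(-1/1677) = -2278656 + 379/1677 = -3821305733/1677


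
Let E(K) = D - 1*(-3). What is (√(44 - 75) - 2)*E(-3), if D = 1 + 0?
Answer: -8 + 4*I*√31 ≈ -8.0 + 22.271*I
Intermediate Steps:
D = 1
E(K) = 4 (E(K) = 1 - 1*(-3) = 1 + 3 = 4)
(√(44 - 75) - 2)*E(-3) = (√(44 - 75) - 2)*4 = (√(-31) - 2)*4 = (I*√31 - 2)*4 = (-2 + I*√31)*4 = -8 + 4*I*√31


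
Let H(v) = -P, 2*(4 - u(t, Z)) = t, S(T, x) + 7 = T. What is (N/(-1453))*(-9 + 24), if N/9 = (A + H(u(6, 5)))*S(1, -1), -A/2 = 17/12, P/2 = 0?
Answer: -2295/1453 ≈ -1.5795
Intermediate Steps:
P = 0 (P = 2*0 = 0)
A = -17/6 (A = -34/12 = -2*17/12 = -17/6 ≈ -2.8333)
S(T, x) = -7 + T
u(t, Z) = 4 - t/2
H(v) = 0 (H(v) = -1*0 = 0)
N = 153 (N = 9*((-17/6 + 0)*(-7 + 1)) = 9*(-17/6*(-6)) = 9*17 = 153)
(N/(-1453))*(-9 + 24) = (153/(-1453))*(-9 + 24) = (153*(-1/1453))*15 = -153/1453*15 = -2295/1453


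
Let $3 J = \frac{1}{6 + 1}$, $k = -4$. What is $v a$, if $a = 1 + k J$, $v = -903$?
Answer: $-731$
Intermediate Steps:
$J = \frac{1}{21}$ ($J = \frac{1}{3 \left(6 + 1\right)} = \frac{1}{3 \cdot 7} = \frac{1}{3} \cdot \frac{1}{7} = \frac{1}{21} \approx 0.047619$)
$a = \frac{17}{21}$ ($a = 1 - \frac{4}{21} = \frac{17}{21} \approx 0.80952$)
$v a = \left(-903\right) \frac{17}{21} = -731$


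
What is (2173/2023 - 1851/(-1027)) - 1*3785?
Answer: -7857819241/2077621 ≈ -3782.1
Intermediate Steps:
(2173/2023 - 1851/(-1027)) - 1*3785 = (2173*(1/2023) - 1851*(-1/1027)) - 3785 = (2173/2023 + 1851/1027) - 3785 = 5976244/2077621 - 3785 = -7857819241/2077621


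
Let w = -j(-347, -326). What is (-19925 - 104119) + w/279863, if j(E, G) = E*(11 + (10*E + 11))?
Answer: -34716522428/279863 ≈ -1.2405e+5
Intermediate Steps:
j(E, G) = E*(22 + 10*E) (j(E, G) = E*(11 + (11 + 10*E)) = E*(22 + 10*E))
w = -1196456 (w = -2*(-347)*(11 + 5*(-347)) = -2*(-347)*(11 - 1735) = -2*(-347)*(-1724) = -1*1196456 = -1196456)
(-19925 - 104119) + w/279863 = (-19925 - 104119) - 1196456/279863 = -124044 - 1196456*1/279863 = -124044 - 1196456/279863 = -34716522428/279863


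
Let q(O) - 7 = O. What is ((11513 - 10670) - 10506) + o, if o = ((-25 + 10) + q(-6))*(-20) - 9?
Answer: -9392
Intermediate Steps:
q(O) = 7 + O
o = 271 (o = ((-25 + 10) + (7 - 6))*(-20) - 9 = (-15 + 1)*(-20) - 9 = -14*(-20) - 9 = 280 - 9 = 271)
((11513 - 10670) - 10506) + o = ((11513 - 10670) - 10506) + 271 = (843 - 10506) + 271 = -9663 + 271 = -9392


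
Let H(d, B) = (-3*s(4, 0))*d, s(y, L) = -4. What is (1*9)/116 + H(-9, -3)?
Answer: -12519/116 ≈ -107.92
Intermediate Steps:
H(d, B) = 12*d (H(d, B) = (-3*(-4))*d = 12*d)
(1*9)/116 + H(-9, -3) = (1*9)/116 + 12*(-9) = (1/116)*9 - 108 = 9/116 - 108 = -12519/116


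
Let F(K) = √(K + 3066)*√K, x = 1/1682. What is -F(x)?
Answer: -√5157013/1682 ≈ -1.3501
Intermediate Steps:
x = 1/1682 ≈ 0.00059453
F(K) = √K*√(3066 + K) (F(K) = √(3066 + K)*√K = √K*√(3066 + K))
-F(x) = -√(1/1682)*√(3066 + 1/1682) = -√2/58*√(5157013/1682) = -√2/58*√10314026/58 = -√5157013/1682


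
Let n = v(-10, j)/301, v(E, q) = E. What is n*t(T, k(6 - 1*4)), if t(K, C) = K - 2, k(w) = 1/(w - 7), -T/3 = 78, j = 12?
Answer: 2360/301 ≈ 7.8405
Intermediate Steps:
T = -234 (T = -3*78 = -234)
k(w) = 1/(-7 + w)
t(K, C) = -2 + K
n = -10/301 ≈ -0.033223
n*t(T, k(6 - 1*4)) = -10*(-2 - 234)/301 = -10/301*(-236) = 2360/301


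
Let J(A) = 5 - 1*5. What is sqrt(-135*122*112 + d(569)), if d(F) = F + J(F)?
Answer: I*sqrt(1844071) ≈ 1358.0*I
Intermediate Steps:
J(A) = 0 (J(A) = 5 - 5 = 0)
d(F) = F (d(F) = F + 0 = F)
sqrt(-135*122*112 + d(569)) = sqrt(-135*122*112 + 569) = sqrt(-16470*112 + 569) = sqrt(-1844640 + 569) = sqrt(-1844071) = I*sqrt(1844071)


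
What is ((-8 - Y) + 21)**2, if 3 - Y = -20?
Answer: 100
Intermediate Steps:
Y = 23 (Y = 3 - 1*(-20) = 3 + 20 = 23)
((-8 - Y) + 21)**2 = ((-8 - 1*23) + 21)**2 = ((-8 - 23) + 21)**2 = (-31 + 21)**2 = (-10)**2 = 100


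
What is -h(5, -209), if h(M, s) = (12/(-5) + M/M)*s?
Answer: -1463/5 ≈ -292.60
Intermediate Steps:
h(M, s) = -7*s/5 (h(M, s) = (12*(-⅕) + 1)*s = (-12/5 + 1)*s = -7*s/5)
-h(5, -209) = -(-7)*(-209)/5 = -1*1463/5 = -1463/5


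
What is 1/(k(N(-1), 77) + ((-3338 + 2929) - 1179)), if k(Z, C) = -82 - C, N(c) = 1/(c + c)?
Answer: -1/1747 ≈ -0.00057241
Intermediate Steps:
N(c) = 1/(2*c)
1/(k(N(-1), 77) + ((-3338 + 2929) - 1179)) = 1/((-82 - 1*77) + ((-3338 + 2929) - 1179)) = 1/((-82 - 77) + (-409 - 1179)) = 1/(-159 - 1588) = 1/(-1747) = -1/1747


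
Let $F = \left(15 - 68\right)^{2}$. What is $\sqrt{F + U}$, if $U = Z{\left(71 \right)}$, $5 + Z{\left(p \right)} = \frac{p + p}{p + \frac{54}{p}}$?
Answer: $\frac{\sqrt{72840473890}}{5095} \approx 52.971$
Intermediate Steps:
$Z{\left(p \right)} = -5 + \frac{2 p}{p + \frac{54}{p}}$ ($Z{\left(p \right)} = -5 + \frac{p + p}{p + \frac{54}{p}} = -5 + \frac{2 p}{p + \frac{54}{p}}$)
$U = - \frac{15393}{5095}$ ($U = \frac{3 \left(-90 - 71^{2}\right)}{54 + 71^{2}} = \frac{3 \left(-90 - 5041\right)}{54 + 5041} = \frac{3 \left(-90 - 5041\right)}{5095} = 3 \cdot \frac{1}{5095} \left(-5131\right) = - \frac{15393}{5095} \approx -3.0212$)
$F = 2809$ ($F = \left(-53\right)^{2} = 2809$)
$\sqrt{F + U} = \sqrt{2809 - \frac{15393}{5095}} = \sqrt{\frac{14296462}{5095}} = \frac{\sqrt{72840473890}}{5095}$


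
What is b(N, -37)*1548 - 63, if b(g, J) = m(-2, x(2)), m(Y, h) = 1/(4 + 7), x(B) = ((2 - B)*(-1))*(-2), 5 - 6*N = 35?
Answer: 855/11 ≈ 77.727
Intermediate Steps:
N = -5 (N = ⅚ - ⅙*35 = ⅚ - 35/6 = -5)
x(B) = 4 - 2*B (x(B) = (-2 + B)*(-2) = 4 - 2*B)
m(Y, h) = 1/11
b(g, J) = 1/11
b(N, -37)*1548 - 63 = (1/11)*1548 - 63 = 1548/11 - 63 = 855/11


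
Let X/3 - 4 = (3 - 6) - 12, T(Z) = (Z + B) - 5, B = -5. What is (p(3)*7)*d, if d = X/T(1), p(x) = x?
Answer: 77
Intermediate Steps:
T(Z) = -10 + Z (T(Z) = (Z - 5) - 5 = (-5 + Z) - 5 = -10 + Z)
X = -33 (X = 12 + 3*((3 - 6) - 12) = 12 + 3*(-3 - 12) = 12 + 3*(-15) = 12 - 45 = -33)
d = 11/3 (d = -33/(-10 + 1) = -33/(-9) = -33*(-1/9) = 11/3 ≈ 3.6667)
(p(3)*7)*d = (3*7)*(11/3) = 21*(11/3) = 77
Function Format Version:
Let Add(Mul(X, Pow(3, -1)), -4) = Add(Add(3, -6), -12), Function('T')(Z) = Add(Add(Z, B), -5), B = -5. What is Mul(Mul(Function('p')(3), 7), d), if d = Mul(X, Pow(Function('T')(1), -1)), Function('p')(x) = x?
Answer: 77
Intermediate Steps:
Function('T')(Z) = Add(-10, Z) (Function('T')(Z) = Add(Add(Z, -5), -5) = Add(Add(-5, Z), -5) = Add(-10, Z))
X = -33 (X = Add(12, Mul(3, Add(Add(3, -6), -12))) = Add(12, Mul(3, Add(-3, -12))) = Add(12, Mul(3, -15)) = Add(12, -45) = -33)
d = Rational(11, 3) (d = Mul(-33, Pow(Add(-10, 1), -1)) = Mul(-33, Pow(-9, -1)) = Mul(-33, Rational(-1, 9)) = Rational(11, 3) ≈ 3.6667)
Mul(Mul(Function('p')(3), 7), d) = Mul(Mul(3, 7), Rational(11, 3)) = Mul(21, Rational(11, 3)) = 77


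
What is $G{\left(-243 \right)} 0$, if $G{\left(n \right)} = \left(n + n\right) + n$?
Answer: $0$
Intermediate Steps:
$G{\left(n \right)} = 3 n$ ($G{\left(n \right)} = 2 n + n = 3 n$)
$G{\left(-243 \right)} 0 = 3 \left(-243\right) 0 = \left(-729\right) 0 = 0$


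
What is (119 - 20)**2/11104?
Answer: 9801/11104 ≈ 0.88266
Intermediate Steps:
(119 - 20)**2/11104 = 99**2*(1/11104) = 9801*(1/11104) = 9801/11104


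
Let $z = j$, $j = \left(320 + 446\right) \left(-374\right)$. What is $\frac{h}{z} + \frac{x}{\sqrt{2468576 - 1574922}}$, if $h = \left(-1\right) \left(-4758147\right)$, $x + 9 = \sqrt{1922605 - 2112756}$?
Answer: $- \frac{279891}{16852} - \frac{\sqrt{893654} \left(9 - i \sqrt{190151}\right)}{893654} \approx -16.618 + 0.46128 i$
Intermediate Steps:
$x = -9 + i \sqrt{190151}$ ($x = -9 + \sqrt{1922605 - 2112756} = -9 + \sqrt{-190151} = -9 + i \sqrt{190151} \approx -9.0 + 436.06 i$)
$j = -286484$ ($j = 766 \left(-374\right) = -286484$)
$z = -286484$
$h = 4758147$
$\frac{h}{z} + \frac{x}{\sqrt{2468576 - 1574922}} = \frac{4758147}{-286484} + \frac{-9 + i \sqrt{190151}}{\sqrt{2468576 - 1574922}} = 4758147 \left(- \frac{1}{286484}\right) + \frac{-9 + i \sqrt{190151}}{\sqrt{893654}} = - \frac{279891}{16852} + \left(-9 + i \sqrt{190151}\right) \frac{\sqrt{893654}}{893654} = - \frac{279891}{16852} + \frac{\sqrt{893654} \left(-9 + i \sqrt{190151}\right)}{893654}$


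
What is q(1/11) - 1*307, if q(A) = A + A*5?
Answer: -3371/11 ≈ -306.45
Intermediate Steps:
q(A) = 6*A (q(A) = A + 5*A = 6*A)
q(1/11) - 1*307 = 6/11 - 1*307 = 6*(1/11) - 307 = 6/11 - 307 = -3371/11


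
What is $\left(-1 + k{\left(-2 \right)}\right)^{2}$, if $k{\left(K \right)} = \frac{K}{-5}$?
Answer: $\frac{9}{25} \approx 0.36$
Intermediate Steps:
$k{\left(K \right)} = - \frac{K}{5}$ ($k{\left(K \right)} = K \left(- \frac{1}{5}\right) = - \frac{K}{5}$)
$\left(-1 + k{\left(-2 \right)}\right)^{2} = \left(-1 - - \frac{2}{5}\right)^{2} = \left(-1 + \frac{2}{5}\right)^{2} = \left(- \frac{3}{5}\right)^{2} = \frac{9}{25}$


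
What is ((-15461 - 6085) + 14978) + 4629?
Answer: -1939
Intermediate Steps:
((-15461 - 6085) + 14978) + 4629 = (-21546 + 14978) + 4629 = -6568 + 4629 = -1939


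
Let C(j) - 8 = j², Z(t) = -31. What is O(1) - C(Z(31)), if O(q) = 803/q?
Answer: -166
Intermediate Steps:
C(j) = 8 + j²
O(1) - C(Z(31)) = 803/1 - (8 + (-31)²) = 803*1 - (8 + 961) = 803 - 1*969 = 803 - 969 = -166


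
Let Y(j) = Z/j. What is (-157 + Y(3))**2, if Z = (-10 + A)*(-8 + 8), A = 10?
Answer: 24649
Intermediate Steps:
Z = 0 (Z = (-10 + 10)*(-8 + 8) = 0*0 = 0)
Y(j) = 0 (Y(j) = 0/j = 0)
(-157 + Y(3))**2 = (-157 + 0)**2 = (-157)**2 = 24649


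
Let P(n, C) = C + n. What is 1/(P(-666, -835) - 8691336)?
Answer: -1/8692837 ≈ -1.1504e-7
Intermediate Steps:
1/(P(-666, -835) - 8691336) = 1/((-835 - 666) - 8691336) = 1/(-1501 - 8691336) = 1/(-8692837) = -1/8692837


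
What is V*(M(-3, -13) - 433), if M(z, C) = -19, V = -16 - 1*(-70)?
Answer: -24408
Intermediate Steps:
V = 54 (V = -16 + 70 = 54)
V*(M(-3, -13) - 433) = 54*(-19 - 433) = 54*(-452) = -24408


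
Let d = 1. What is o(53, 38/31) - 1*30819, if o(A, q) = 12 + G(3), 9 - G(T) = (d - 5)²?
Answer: -30814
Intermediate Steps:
G(T) = -7 (G(T) = 9 - (1 - 5)² = 9 - 1*(-4)² = 9 - 1*16 = 9 - 16 = -7)
o(A, q) = 5 (o(A, q) = 12 - 7 = 5)
o(53, 38/31) - 1*30819 = 5 - 1*30819 = 5 - 30819 = -30814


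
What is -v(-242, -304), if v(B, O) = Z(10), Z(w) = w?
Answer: -10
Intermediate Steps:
v(B, O) = 10
-v(-242, -304) = -1*10 = -10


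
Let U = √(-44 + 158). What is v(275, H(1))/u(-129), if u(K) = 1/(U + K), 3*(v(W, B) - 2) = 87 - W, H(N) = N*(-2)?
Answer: 7826 - 182*√114/3 ≈ 7178.3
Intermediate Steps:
H(N) = -2*N
v(W, B) = 31 - W/3 (v(W, B) = 2 + (87 - W)/3 = 2 + (29 - W/3) = 31 - W/3)
U = √114 ≈ 10.677
u(K) = 1/(K + √114) (u(K) = 1/(√114 + K) = 1/(K + √114))
v(275, H(1))/u(-129) = (31 - ⅓*275)/(1/(-129 + √114)) = (31 - 275/3)*(-129 + √114) = -182*(-129 + √114)/3 = 7826 - 182*√114/3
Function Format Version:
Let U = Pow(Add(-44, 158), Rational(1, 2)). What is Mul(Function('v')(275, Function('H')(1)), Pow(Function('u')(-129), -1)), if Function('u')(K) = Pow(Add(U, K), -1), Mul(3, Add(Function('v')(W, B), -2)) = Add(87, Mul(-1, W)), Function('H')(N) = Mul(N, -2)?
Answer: Add(7826, Mul(Rational(-182, 3), Pow(114, Rational(1, 2)))) ≈ 7178.3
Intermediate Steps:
Function('H')(N) = Mul(-2, N)
Function('v')(W, B) = Add(31, Mul(Rational(-1, 3), W)) (Function('v')(W, B) = Add(2, Mul(Rational(1, 3), Add(87, Mul(-1, W)))) = Add(2, Add(29, Mul(Rational(-1, 3), W))) = Add(31, Mul(Rational(-1, 3), W)))
U = Pow(114, Rational(1, 2)) ≈ 10.677
Function('u')(K) = Pow(Add(K, Pow(114, Rational(1, 2))), -1) (Function('u')(K) = Pow(Add(Pow(114, Rational(1, 2)), K), -1) = Pow(Add(K, Pow(114, Rational(1, 2))), -1))
Mul(Function('v')(275, Function('H')(1)), Pow(Function('u')(-129), -1)) = Mul(Add(31, Mul(Rational(-1, 3), 275)), Pow(Pow(Add(-129, Pow(114, Rational(1, 2))), -1), -1)) = Mul(Add(31, Rational(-275, 3)), Add(-129, Pow(114, Rational(1, 2)))) = Mul(Rational(-182, 3), Add(-129, Pow(114, Rational(1, 2)))) = Add(7826, Mul(Rational(-182, 3), Pow(114, Rational(1, 2))))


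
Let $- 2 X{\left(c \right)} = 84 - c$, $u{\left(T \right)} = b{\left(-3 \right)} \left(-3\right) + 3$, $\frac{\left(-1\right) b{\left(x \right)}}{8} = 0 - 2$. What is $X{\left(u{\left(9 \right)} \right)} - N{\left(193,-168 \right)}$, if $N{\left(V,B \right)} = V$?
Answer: $- \frac{515}{2} \approx -257.5$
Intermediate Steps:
$b{\left(x \right)} = 16$ ($b{\left(x \right)} = - 8 \left(0 - 2\right) = \left(-8\right) \left(-2\right) = 16$)
$u{\left(T \right)} = -45$ ($u{\left(T \right)} = 16 \left(-3\right) + 3 = -48 + 3 = -45$)
$X{\left(c \right)} = -42 + \frac{c}{2}$ ($X{\left(c \right)} = - \frac{84 - c}{2} = -42 + \frac{c}{2}$)
$X{\left(u{\left(9 \right)} \right)} - N{\left(193,-168 \right)} = \left(-42 + \frac{1}{2} \left(-45\right)\right) - 193 = \left(-42 - \frac{45}{2}\right) - 193 = - \frac{129}{2} - 193 = - \frac{515}{2}$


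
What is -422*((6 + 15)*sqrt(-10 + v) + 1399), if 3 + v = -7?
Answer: -590378 - 17724*I*sqrt(5) ≈ -5.9038e+5 - 39632.0*I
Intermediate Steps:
v = -10 (v = -3 - 7 = -10)
-422*((6 + 15)*sqrt(-10 + v) + 1399) = -422*((6 + 15)*sqrt(-10 - 10) + 1399) = -422*(21*sqrt(-20) + 1399) = -422*(21*(2*I*sqrt(5)) + 1399) = -422*(42*I*sqrt(5) + 1399) = -422*(1399 + 42*I*sqrt(5)) = -590378 - 17724*I*sqrt(5)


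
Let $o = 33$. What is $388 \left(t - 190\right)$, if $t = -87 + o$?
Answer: $-94672$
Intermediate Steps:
$t = -54$ ($t = -87 + 33 = -54$)
$388 \left(t - 190\right) = 388 \left(-54 - 190\right) = 388 \left(-244\right) = -94672$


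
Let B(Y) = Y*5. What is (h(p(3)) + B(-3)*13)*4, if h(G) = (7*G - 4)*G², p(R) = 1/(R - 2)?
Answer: -768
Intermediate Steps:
p(R) = 1/(-2 + R)
h(G) = G²*(-4 + 7*G) (h(G) = (-4 + 7*G)*G² = G²*(-4 + 7*G))
B(Y) = 5*Y
(h(p(3)) + B(-3)*13)*4 = ((1/(-2 + 3))²*(-4 + 7/(-2 + 3)) + (5*(-3))*13)*4 = ((1/1)²*(-4 + 7/1) - 15*13)*4 = (1²*(-4 + 7*1) - 195)*4 = (1*(-4 + 7) - 195)*4 = (1*3 - 195)*4 = (3 - 195)*4 = -192*4 = -768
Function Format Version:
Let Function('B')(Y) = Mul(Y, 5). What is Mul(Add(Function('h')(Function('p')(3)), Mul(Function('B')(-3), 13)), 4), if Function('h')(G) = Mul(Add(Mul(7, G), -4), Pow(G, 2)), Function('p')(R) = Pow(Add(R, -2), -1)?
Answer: -768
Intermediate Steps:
Function('p')(R) = Pow(Add(-2, R), -1)
Function('h')(G) = Mul(Pow(G, 2), Add(-4, Mul(7, G))) (Function('h')(G) = Mul(Add(-4, Mul(7, G)), Pow(G, 2)) = Mul(Pow(G, 2), Add(-4, Mul(7, G))))
Function('B')(Y) = Mul(5, Y)
Mul(Add(Function('h')(Function('p')(3)), Mul(Function('B')(-3), 13)), 4) = Mul(Add(Mul(Pow(Pow(Add(-2, 3), -1), 2), Add(-4, Mul(7, Pow(Add(-2, 3), -1)))), Mul(Mul(5, -3), 13)), 4) = Mul(Add(Mul(Pow(Pow(1, -1), 2), Add(-4, Mul(7, Pow(1, -1)))), Mul(-15, 13)), 4) = Mul(Add(Mul(Pow(1, 2), Add(-4, Mul(7, 1))), -195), 4) = Mul(Add(Mul(1, Add(-4, 7)), -195), 4) = Mul(Add(Mul(1, 3), -195), 4) = Mul(Add(3, -195), 4) = Mul(-192, 4) = -768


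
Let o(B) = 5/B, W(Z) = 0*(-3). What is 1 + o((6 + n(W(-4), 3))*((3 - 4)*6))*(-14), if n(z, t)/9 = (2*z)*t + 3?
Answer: 134/99 ≈ 1.3535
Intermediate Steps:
W(Z) = 0
n(z, t) = 27 + 18*t*z (n(z, t) = 9*((2*z)*t + 3) = 9*(2*t*z + 3) = 9*(3 + 2*t*z) = 27 + 18*t*z)
1 + o((6 + n(W(-4), 3))*((3 - 4)*6))*(-14) = 1 + (5/(((6 + (27 + 18*3*0))*((3 - 4)*6))))*(-14) = 1 + (5/(((6 + (27 + 0))*(-1*6))))*(-14) = 1 + (5/(((6 + 27)*(-6))))*(-14) = 1 + (5/((33*(-6))))*(-14) = 1 + (5/(-198))*(-14) = 1 + (5*(-1/198))*(-14) = 1 - 5/198*(-14) = 1 + 35/99 = 134/99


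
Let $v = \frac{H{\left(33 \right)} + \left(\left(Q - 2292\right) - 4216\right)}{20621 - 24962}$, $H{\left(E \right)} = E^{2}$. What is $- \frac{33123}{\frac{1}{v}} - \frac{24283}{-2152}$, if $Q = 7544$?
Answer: $\frac{50525630501}{3113944} \approx 16226.0$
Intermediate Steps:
$v = - \frac{2125}{4341}$ ($v = \frac{33^{2} + \left(\left(7544 - 2292\right) - 4216\right)}{20621 - 24962} = \frac{1089 + \left(5252 - 4216\right)}{-4341} = \left(1089 + 1036\right) \left(- \frac{1}{4341}\right) = 2125 \left(- \frac{1}{4341}\right) = - \frac{2125}{4341} \approx -0.48952$)
$- \frac{33123}{\frac{1}{v}} - \frac{24283}{-2152} = - \frac{33123}{\frac{1}{- \frac{2125}{4341}}} - \frac{24283}{-2152} = - \frac{33123}{- \frac{4341}{2125}} - - \frac{24283}{2152} = \left(-33123\right) \left(- \frac{2125}{4341}\right) + \frac{24283}{2152} = \frac{23462125}{1447} + \frac{24283}{2152} = \frac{50525630501}{3113944}$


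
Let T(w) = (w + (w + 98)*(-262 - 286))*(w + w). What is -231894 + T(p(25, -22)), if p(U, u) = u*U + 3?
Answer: -268814364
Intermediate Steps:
p(U, u) = 3 + U*u (p(U, u) = U*u + 3 = 3 + U*u)
T(w) = 2*w*(-53704 - 547*w) (T(w) = (w + (98 + w)*(-548))*(2*w) = (w + (-53704 - 548*w))*(2*w) = (-53704 - 547*w)*(2*w) = 2*w*(-53704 - 547*w))
-231894 + T(p(25, -22)) = -231894 - 2*(3 + 25*(-22))*(53704 + 547*(3 + 25*(-22))) = -231894 - 2*(3 - 550)*(53704 + 547*(3 - 550)) = -231894 - 2*(-547)*(53704 + 547*(-547)) = -231894 - 2*(-547)*(53704 - 299209) = -231894 - 2*(-547)*(-245505) = -231894 - 268582470 = -268814364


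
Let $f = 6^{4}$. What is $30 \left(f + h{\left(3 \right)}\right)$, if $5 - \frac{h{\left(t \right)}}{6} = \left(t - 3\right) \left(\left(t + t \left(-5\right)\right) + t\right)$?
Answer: $39780$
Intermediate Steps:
$h{\left(t \right)} = 30 + 18 t \left(-3 + t\right)$ ($h{\left(t \right)} = 30 - 6 \left(t - 3\right) \left(\left(t + t \left(-5\right)\right) + t\right) = 30 - 6 \left(-3 + t\right) \left(\left(t - 5 t\right) + t\right) = 30 - 6 \left(-3 + t\right) \left(- 4 t + t\right) = 30 - 6 \left(-3 + t\right) \left(- 3 t\right) = 30 - 6 \left(- 3 t \left(-3 + t\right)\right) = 30 + 18 t \left(-3 + t\right)$)
$f = 1296$
$30 \left(f + h{\left(3 \right)}\right) = 30 \left(1296 + \left(30 - 162 + 18 \cdot 3^{2}\right)\right) = 30 \left(1296 + \left(30 - 162 + 18 \cdot 9\right)\right) = 30 \left(1296 + \left(30 - 162 + 162\right)\right) = 30 \left(1296 + 30\right) = 30 \cdot 1326 = 39780$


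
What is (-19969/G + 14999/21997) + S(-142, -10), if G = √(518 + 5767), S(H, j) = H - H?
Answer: 14999/21997 - 19969*√6285/6285 ≈ -251.20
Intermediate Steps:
S(H, j) = 0
G = √6285 ≈ 79.278
(-19969/G + 14999/21997) + S(-142, -10) = (-19969*√6285/6285 + 14999/21997) + 0 = (14999/21997 - 19969*√6285/6285) + 0 = 14999/21997 - 19969*√6285/6285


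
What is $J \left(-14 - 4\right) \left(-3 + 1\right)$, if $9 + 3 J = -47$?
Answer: $-672$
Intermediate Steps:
$J = - \frac{56}{3}$ ($J = -3 + \frac{1}{3} \left(-47\right) = -3 - \frac{47}{3} = - \frac{56}{3} \approx -18.667$)
$J \left(-14 - 4\right) \left(-3 + 1\right) = - \frac{56 \left(-14 - 4\right) \left(-3 + 1\right)}{3} = - \frac{56 \left(-14 + \left(-7 + 3\right)\right) \left(-2\right)}{3} = - \frac{56 \left(-14 - 4\right) \left(-2\right)}{3} = - \frac{56 \left(\left(-18\right) \left(-2\right)\right)}{3} = \left(- \frac{56}{3}\right) 36 = -672$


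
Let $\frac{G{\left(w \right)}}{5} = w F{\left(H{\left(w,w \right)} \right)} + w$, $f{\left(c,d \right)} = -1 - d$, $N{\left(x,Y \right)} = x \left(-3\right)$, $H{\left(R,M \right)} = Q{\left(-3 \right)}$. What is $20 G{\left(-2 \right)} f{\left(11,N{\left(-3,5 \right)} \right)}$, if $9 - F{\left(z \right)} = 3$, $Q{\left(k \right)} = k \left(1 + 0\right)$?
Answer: $14000$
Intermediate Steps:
$Q{\left(k \right)} = k$ ($Q{\left(k \right)} = k 1 = k$)
$H{\left(R,M \right)} = -3$
$F{\left(z \right)} = 6$ ($F{\left(z \right)} = 9 - 3 = 6$)
$N{\left(x,Y \right)} = - 3 x$
$G{\left(w \right)} = 35 w$ ($G{\left(w \right)} = 5 \left(w 6 + w\right) = 5 \left(6 w + w\right) = 5 \cdot 7 w = 35 w$)
$20 G{\left(-2 \right)} f{\left(11,N{\left(-3,5 \right)} \right)} = 20 \cdot 35 \left(-2\right) \left(-1 - \left(-3\right) \left(-3\right)\right) = 20 \left(-70\right) \left(-1 - 9\right) = - 1400 \left(-1 - 9\right) = \left(-1400\right) \left(-10\right) = 14000$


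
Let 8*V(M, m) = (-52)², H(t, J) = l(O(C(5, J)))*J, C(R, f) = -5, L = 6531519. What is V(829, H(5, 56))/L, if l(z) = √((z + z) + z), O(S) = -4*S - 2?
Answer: 338/6531519 ≈ 5.1749e-5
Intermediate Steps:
O(S) = -2 - 4*S
l(z) = √3*√z (l(z) = √(2*z + z) = √(3*z) = √3*√z)
H(t, J) = 3*J*√6 (H(t, J) = (√3*√(-2 - 4*(-5)))*J = (√3*√(-2 + 20))*J = (√3*√18)*J = (√3*(3*√2))*J = (3*√6)*J = 3*J*√6)
V(M, m) = 338 (V(M, m) = (⅛)*(-52)² = (⅛)*2704 = 338)
V(829, H(5, 56))/L = 338/6531519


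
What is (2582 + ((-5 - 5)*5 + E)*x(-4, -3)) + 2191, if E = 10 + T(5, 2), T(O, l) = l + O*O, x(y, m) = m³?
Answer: 5124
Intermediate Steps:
T(O, l) = l + O²
E = 37 (E = 10 + (2 + 5²) = 10 + (2 + 25) = 10 + 27 = 37)
(2582 + ((-5 - 5)*5 + E)*x(-4, -3)) + 2191 = (2582 + ((-5 - 5)*5 + 37)*(-3)³) + 2191 = (2582 + (-10*5 + 37)*(-27)) + 2191 = (2582 + (-50 + 37)*(-27)) + 2191 = (2582 - 13*(-27)) + 2191 = (2582 + 351) + 2191 = 2933 + 2191 = 5124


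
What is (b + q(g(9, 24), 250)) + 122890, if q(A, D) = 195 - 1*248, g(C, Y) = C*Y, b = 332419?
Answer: 455256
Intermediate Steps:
q(A, D) = -53 (q(A, D) = 195 - 248 = -53)
(b + q(g(9, 24), 250)) + 122890 = (332419 - 53) + 122890 = 332366 + 122890 = 455256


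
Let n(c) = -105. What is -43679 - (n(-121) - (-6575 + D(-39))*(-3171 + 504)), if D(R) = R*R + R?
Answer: 13539457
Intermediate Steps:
D(R) = R + R² (D(R) = R² + R = R + R²)
-43679 - (n(-121) - (-6575 + D(-39))*(-3171 + 504)) = -43679 - (-105 - (-6575 - 39*(1 - 39))*(-3171 + 504)) = -43679 - (-105 - (-6575 - 39*(-38))*(-2667)) = -43679 - (-105 - (-6575 + 1482)*(-2667)) = -43679 - (-105 - (-5093)*(-2667)) = -43679 - (-105 - 1*13583031) = -43679 - (-105 - 13583031) = -43679 - 1*(-13583136) = -43679 + 13583136 = 13539457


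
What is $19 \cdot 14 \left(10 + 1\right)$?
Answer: $2926$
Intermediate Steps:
$19 \cdot 14 \left(10 + 1\right) = 266 \cdot 11 = 2926$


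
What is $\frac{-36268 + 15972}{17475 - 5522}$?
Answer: $- \frac{20296}{11953} \approx -1.698$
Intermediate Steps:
$\frac{-36268 + 15972}{17475 - 5522} = - \frac{20296}{11953}$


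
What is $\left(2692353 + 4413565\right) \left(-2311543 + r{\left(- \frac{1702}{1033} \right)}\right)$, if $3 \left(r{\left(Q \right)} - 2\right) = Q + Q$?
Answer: $- \frac{50903023046623034}{3099} \approx -1.6426 \cdot 10^{13}$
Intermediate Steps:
$r{\left(Q \right)} = 2 + \frac{2 Q}{3}$ ($r{\left(Q \right)} = 2 + \frac{Q + Q}{3} = 2 + \frac{2 Q}{3}$)
$\left(2692353 + 4413565\right) \left(-2311543 + r{\left(- \frac{1702}{1033} \right)}\right) = \left(2692353 + 4413565\right) \left(-2311543 + \left(2 + \frac{2 \left(- \frac{1702}{1033}\right)}{3}\right)\right) = 7105918 \left(-2311543 + \left(2 + \frac{2 \left(\left(-1702\right) \frac{1}{1033}\right)}{3}\right)\right) = 7105918 \left(-2311543 + \left(2 + \frac{2}{3} \left(- \frac{1702}{1033}\right)\right)\right) = 7105918 \left(-2311543 + \left(2 - \frac{3404}{3099}\right)\right) = 7105918 \left(-2311543 + \frac{2794}{3099}\right) = 7105918 \left(- \frac{7163468963}{3099}\right) = - \frac{50903023046623034}{3099}$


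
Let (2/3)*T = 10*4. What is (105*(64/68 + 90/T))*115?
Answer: 1002225/34 ≈ 29477.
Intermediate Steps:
T = 60 (T = 3*(10*4)/2 = (3/2)*40 = 60)
(105*(64/68 + 90/T))*115 = (105*(64/68 + 90/60))*115 = (105*(64*(1/68) + 90*(1/60)))*115 = (105*(16/17 + 3/2))*115 = (105*(83/34))*115 = (8715/34)*115 = 1002225/34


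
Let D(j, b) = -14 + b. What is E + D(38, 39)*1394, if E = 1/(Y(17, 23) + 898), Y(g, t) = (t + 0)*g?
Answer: 44921651/1289 ≈ 34850.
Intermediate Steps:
Y(g, t) = g*t (Y(g, t) = t*g = g*t)
E = 1/1289 (E = 1/(17*23 + 898) = 1/(391 + 898) = 1/1289 ≈ 0.00077580)
E + D(38, 39)*1394 = 1/1289 + (-14 + 39)*1394 = 1/1289 + 25*1394 = 1/1289 + 34850 = 44921651/1289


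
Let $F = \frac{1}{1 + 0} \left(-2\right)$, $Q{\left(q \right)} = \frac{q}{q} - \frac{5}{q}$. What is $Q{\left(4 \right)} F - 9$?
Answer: $- \frac{17}{2} \approx -8.5$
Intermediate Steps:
$Q{\left(q \right)} = 1 - \frac{5}{q}$
$F = -2$ ($F = 1^{-1} \left(-2\right) = 1 \left(-2\right) = -2$)
$Q{\left(4 \right)} F - 9 = \frac{-5 + 4}{4} \left(-2\right) - 9 = \frac{1}{4} \left(-1\right) \left(-2\right) - 9 = \left(- \frac{1}{4}\right) \left(-2\right) - 9 = \frac{1}{2} - 9 = - \frac{17}{2}$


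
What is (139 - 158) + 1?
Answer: -18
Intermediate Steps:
(139 - 158) + 1 = -19 + 1 = -18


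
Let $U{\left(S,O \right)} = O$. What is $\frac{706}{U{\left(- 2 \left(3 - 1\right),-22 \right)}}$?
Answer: $- \frac{353}{11} \approx -32.091$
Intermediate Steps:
$\frac{706}{U{\left(- 2 \left(3 - 1\right),-22 \right)}} = \frac{706}{-22} = 706 \left(- \frac{1}{22}\right) = - \frac{353}{11}$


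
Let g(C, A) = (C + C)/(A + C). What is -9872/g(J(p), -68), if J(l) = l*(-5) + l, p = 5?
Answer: -108592/5 ≈ -21718.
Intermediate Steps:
J(l) = -4*l (J(l) = -5*l + l = -4*l)
g(C, A) = 2*C/(A + C) (g(C, A) = (2*C)/(A + C) = 2*C/(A + C))
-9872/g(J(p), -68) = -9872/(2*(-4*5)/(-68 - 4*5)) = -9872/(2*(-20)/(-68 - 20)) = -9872/(2*(-20)/(-88)) = -9872/(2*(-20)*(-1/88)) = -9872/5/11 = -9872*11/5 = -108592/5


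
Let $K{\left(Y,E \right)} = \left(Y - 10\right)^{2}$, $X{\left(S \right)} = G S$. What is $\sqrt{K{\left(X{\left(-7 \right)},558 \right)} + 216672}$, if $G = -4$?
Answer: $26 \sqrt{321} \approx 465.83$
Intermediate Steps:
$X{\left(S \right)} = - 4 S$
$K{\left(Y,E \right)} = \left(-10 + Y\right)^{2}$
$\sqrt{K{\left(X{\left(-7 \right)},558 \right)} + 216672} = \sqrt{\left(-10 - -28\right)^{2} + 216672} = \sqrt{\left(-10 + 28\right)^{2} + 216672} = \sqrt{18^{2} + 216672} = \sqrt{324 + 216672} = \sqrt{216996} = 26 \sqrt{321}$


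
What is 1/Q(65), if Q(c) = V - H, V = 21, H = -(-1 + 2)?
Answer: 1/22 ≈ 0.045455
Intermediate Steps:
H = -1 (H = -1*1 = -1)
Q(c) = 22 (Q(c) = 21 - 1*(-1) = 21 + 1 = 22)
1/Q(65) = 1/22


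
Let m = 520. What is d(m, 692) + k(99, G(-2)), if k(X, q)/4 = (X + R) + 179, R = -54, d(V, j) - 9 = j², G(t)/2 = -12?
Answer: 479769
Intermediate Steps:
G(t) = -24 (G(t) = 2*(-12) = -24)
d(V, j) = 9 + j²
k(X, q) = 500 + 4*X (k(X, q) = 4*((X - 54) + 179) = 4*((-54 + X) + 179) = 4*(125 + X) = 500 + 4*X)
d(m, 692) + k(99, G(-2)) = (9 + 692²) + (500 + 4*99) = (9 + 478864) + (500 + 396) = 478873 + 896 = 479769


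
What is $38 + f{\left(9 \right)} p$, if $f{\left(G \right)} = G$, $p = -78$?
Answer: $-664$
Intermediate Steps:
$38 + f{\left(9 \right)} p = 38 + 9 \left(-78\right) = 38 - 702 = -664$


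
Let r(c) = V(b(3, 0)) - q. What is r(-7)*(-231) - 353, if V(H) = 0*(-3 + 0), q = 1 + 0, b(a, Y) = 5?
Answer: -122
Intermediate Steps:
q = 1
V(H) = 0 (V(H) = 0*(-3) = 0)
r(c) = -1 (r(c) = 0 - 1*1 = 0 - 1 = -1)
r(-7)*(-231) - 353 = -1*(-231) - 353 = 231 - 353 = -122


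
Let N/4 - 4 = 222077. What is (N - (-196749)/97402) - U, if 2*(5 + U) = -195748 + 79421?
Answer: 46095229617/48701 ≈ 9.4649e+5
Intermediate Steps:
N = 888324 (N = 16 + 4*222077 = 16 + 888308 = 888324)
U = -116337/2 (U = -5 + (-195748 + 79421)/2 = -5 + (1/2)*(-116327) = -5 - 116327/2 = -116337/2 ≈ -58169.)
(N - (-196749)/97402) - U = (888324 - (-196749)/97402) - 1*(-116337/2) = (888324 - (-196749)/97402) + 116337/2 = (888324 - 1*(-196749/97402)) + 116337/2 = (888324 + 196749/97402) + 116337/2 = 86524730997/97402 + 116337/2 = 46095229617/48701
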